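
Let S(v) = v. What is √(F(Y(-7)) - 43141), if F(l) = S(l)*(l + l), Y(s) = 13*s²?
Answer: √768397 ≈ 876.58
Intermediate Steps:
F(l) = 2*l² (F(l) = l*(l + l) = l*(2*l) = 2*l²)
√(F(Y(-7)) - 43141) = √(2*(13*(-7)²)² - 43141) = √(2*(13*49)² - 43141) = √(2*637² - 43141) = √(2*405769 - 43141) = √(811538 - 43141) = √768397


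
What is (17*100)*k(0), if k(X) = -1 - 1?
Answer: -3400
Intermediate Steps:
k(X) = -2
(17*100)*k(0) = (17*100)*(-2) = 1700*(-2) = -3400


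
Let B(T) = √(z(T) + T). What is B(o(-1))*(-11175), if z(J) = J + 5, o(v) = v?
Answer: -11175*√3 ≈ -19356.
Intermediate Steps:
z(J) = 5 + J
B(T) = √(5 + 2*T) (B(T) = √((5 + T) + T) = √(5 + 2*T))
B(o(-1))*(-11175) = √(5 + 2*(-1))*(-11175) = √(5 - 2)*(-11175) = √3*(-11175) = -11175*√3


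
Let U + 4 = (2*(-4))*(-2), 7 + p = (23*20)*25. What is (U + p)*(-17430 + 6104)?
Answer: -130305630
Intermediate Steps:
p = 11493 (p = -7 + (23*20)*25 = -7 + 460*25 = -7 + 11500 = 11493)
U = 12 (U = -4 + (2*(-4))*(-2) = -4 - 8*(-2) = -4 + 16 = 12)
(U + p)*(-17430 + 6104) = (12 + 11493)*(-17430 + 6104) = 11505*(-11326) = -130305630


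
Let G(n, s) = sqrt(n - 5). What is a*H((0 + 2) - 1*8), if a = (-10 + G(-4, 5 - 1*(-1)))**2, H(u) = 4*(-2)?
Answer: -728 + 480*I ≈ -728.0 + 480.0*I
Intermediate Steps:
G(n, s) = sqrt(-5 + n)
H(u) = -8
a = (-10 + 3*I)**2 (a = (-10 + sqrt(-5 - 4))**2 = (-10 + sqrt(-9))**2 = (-10 + 3*I)**2 ≈ 91.0 - 60.0*I)
a*H((0 + 2) - 1*8) = (91 - 60*I)*(-8) = -728 + 480*I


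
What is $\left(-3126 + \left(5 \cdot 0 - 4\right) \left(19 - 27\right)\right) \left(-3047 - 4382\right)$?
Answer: $22985326$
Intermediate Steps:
$\left(-3126 + \left(5 \cdot 0 - 4\right) \left(19 - 27\right)\right) \left(-3047 - 4382\right) = \left(-3126 + \left(0 - 4\right) \left(-8\right)\right) \left(-7429\right) = \left(-3126 - -32\right) \left(-7429\right) = \left(-3126 + 32\right) \left(-7429\right) = \left(-3094\right) \left(-7429\right) = 22985326$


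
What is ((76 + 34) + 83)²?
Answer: 37249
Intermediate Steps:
((76 + 34) + 83)² = (110 + 83)² = 193² = 37249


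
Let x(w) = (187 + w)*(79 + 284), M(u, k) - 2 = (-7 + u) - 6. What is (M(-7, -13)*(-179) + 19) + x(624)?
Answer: 297634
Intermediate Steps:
M(u, k) = -11 + u (M(u, k) = 2 + ((-7 + u) - 6) = 2 + (-13 + u) = -11 + u)
x(w) = 67881 + 363*w (x(w) = (187 + w)*363 = 67881 + 363*w)
(M(-7, -13)*(-179) + 19) + x(624) = ((-11 - 7)*(-179) + 19) + (67881 + 363*624) = (-18*(-179) + 19) + (67881 + 226512) = (3222 + 19) + 294393 = 3241 + 294393 = 297634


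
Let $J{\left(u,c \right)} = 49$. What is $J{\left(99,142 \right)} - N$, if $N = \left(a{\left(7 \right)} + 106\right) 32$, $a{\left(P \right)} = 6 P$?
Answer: $-4687$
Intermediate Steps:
$N = 4736$ ($N = \left(6 \cdot 7 + 106\right) 32 = \left(42 + 106\right) 32 = 148 \cdot 32 = 4736$)
$J{\left(99,142 \right)} - N = 49 - 4736 = -4687$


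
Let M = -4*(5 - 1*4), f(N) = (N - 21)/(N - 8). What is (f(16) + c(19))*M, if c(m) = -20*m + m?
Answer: 2893/2 ≈ 1446.5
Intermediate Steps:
f(N) = (-21 + N)/(-8 + N)
M = -4 (M = -4*(5 - 4) = -4*1 = -4)
c(m) = -19*m
(f(16) + c(19))*M = ((-21 + 16)/(-8 + 16) - 19*19)*(-4) = (-5/8 - 361)*(-4) = -2893/8*(-4) = 2893/2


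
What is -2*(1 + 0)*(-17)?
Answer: 34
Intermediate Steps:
-2*(1 + 0)*(-17) = -2*1*(-17) = -2*(-17) = 34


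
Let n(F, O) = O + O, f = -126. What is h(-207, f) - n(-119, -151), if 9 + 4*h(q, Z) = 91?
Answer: 645/2 ≈ 322.50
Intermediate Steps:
h(q, Z) = 41/2 (h(q, Z) = -9/4 + (¼)*91 = -9/4 + 91/4 = 41/2)
n(F, O) = 2*O
h(-207, f) - n(-119, -151) = 41/2 - 2*(-151) = 41/2 - 1*(-302) = 41/2 + 302 = 645/2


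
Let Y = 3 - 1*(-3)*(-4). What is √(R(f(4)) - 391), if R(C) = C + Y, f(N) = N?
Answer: 6*I*√11 ≈ 19.9*I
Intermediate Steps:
Y = -9 (Y = 3 + 3*(-4) = 3 - 12 = -9)
R(C) = -9 + C (R(C) = C - 9 = -9 + C)
√(R(f(4)) - 391) = √((-9 + 4) - 391) = √(-5 - 391) = √(-396) = 6*I*√11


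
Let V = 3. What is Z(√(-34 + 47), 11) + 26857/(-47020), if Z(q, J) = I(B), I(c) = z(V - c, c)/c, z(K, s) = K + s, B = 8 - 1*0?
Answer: -18449/94040 ≈ -0.19618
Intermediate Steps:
B = 8 (B = 8 + 0 = 8)
I(c) = 3/c (I(c) = ((3 - c) + c)/c = 3/c)
Z(q, J) = 3/8
Z(√(-34 + 47), 11) + 26857/(-47020) = 3/8 + 26857/(-47020) = 3/8 + 26857*(-1/47020) = 3/8 - 26857/47020 = -18449/94040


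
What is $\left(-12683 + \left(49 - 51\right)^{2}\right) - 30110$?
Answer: $-42789$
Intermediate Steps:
$\left(-12683 + \left(49 - 51\right)^{2}\right) - 30110 = \left(-12683 + \left(-2\right)^{2}\right) - 30110 = \left(-12683 + 4\right) - 30110 = -12679 - 30110 = -42789$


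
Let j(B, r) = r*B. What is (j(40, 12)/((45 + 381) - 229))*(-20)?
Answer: -9600/197 ≈ -48.731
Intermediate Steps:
j(B, r) = B*r
(j(40, 12)/((45 + 381) - 229))*(-20) = ((40*12)/((45 + 381) - 229))*(-20) = (480/(426 - 229))*(-20) = (480/197)*(-20) = -9600/197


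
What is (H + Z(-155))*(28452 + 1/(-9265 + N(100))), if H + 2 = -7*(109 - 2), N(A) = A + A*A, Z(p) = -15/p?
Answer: -553025246038/25885 ≈ -2.1365e+7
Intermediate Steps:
N(A) = A + A²
H = -751 (H = -2 - 7*(109 - 2) = -2 - 7*107 = -2 - 749 = -751)
(H + Z(-155))*(28452 + 1/(-9265 + N(100))) = (-751 - 15/(-155))*(28452 + 1/(-9265 + 100*(1 + 100))) = (-751 - 15*(-1/155))*(28452 + 1/(-9265 + 100*101)) = (-751 + 3/31)*(28452 + 1/(-9265 + 10100)) = -23278*(28452 + 1/835)/31 = -23278/31*23757421/835 = -553025246038/25885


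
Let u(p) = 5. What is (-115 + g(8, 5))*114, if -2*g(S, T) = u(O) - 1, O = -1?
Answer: -13338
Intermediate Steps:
g(S, T) = -2 (g(S, T) = -(5 - 1)/2 = -½*4 = -2)
(-115 + g(8, 5))*114 = (-115 - 2)*114 = -117*114 = -13338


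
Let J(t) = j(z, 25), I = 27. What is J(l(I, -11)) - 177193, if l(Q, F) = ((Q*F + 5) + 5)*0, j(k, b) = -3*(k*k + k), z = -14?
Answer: -177739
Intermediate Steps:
j(k, b) = -3*k - 3*k² (j(k, b) = -3*(k² + k) = -3*(k + k²) = -3*k - 3*k²)
l(Q, F) = 0 (l(Q, F) = ((F*Q + 5) + 5)*0 = ((5 + F*Q) + 5)*0 = (10 + F*Q)*0 = 0)
J(t) = -546 (J(t) = -3*(-14)*(1 - 14) = -3*(-14)*(-13) = -546)
J(l(I, -11)) - 177193 = -546 - 177193 = -177739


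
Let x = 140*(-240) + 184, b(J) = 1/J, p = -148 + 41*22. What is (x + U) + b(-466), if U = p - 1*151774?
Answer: -85947177/466 ≈ -1.8444e+5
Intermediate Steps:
p = 754 (p = -148 + 902 = 754)
x = -33416 (x = -33600 + 184 = -33416)
U = -151020 (U = 754 - 1*151774 = 754 - 151774 = -151020)
(x + U) + b(-466) = (-33416 - 151020) + 1/(-466) = -184436 - 1/466 = -85947177/466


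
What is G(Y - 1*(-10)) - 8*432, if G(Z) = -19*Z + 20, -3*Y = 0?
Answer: -3626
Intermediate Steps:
Y = 0 (Y = -⅓*0 = 0)
G(Z) = 20 - 19*Z
G(Y - 1*(-10)) - 8*432 = (20 - 19*(0 - 1*(-10))) - 8*432 = (20 - 19*(0 + 10)) - 3456 = (20 - 19*10) - 3456 = (20 - 190) - 3456 = -170 - 3456 = -3626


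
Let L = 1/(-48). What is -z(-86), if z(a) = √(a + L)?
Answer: -I*√12387/12 ≈ -9.2747*I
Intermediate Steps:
L = -1/48 ≈ -0.020833
z(a) = √(-1/48 + a) (z(a) = √(a - 1/48) = √(-1/48 + a))
-z(-86) = -√(-3 + 144*(-86))/12 = -√(-3 - 12384)/12 = -√(-12387)/12 = -I*√12387/12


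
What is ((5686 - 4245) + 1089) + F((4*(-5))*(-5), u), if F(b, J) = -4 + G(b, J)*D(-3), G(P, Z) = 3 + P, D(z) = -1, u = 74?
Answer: 2423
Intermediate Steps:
F(b, J) = -7 - b (F(b, J) = -4 + (3 + b)*(-1) = -4 + (-3 - b) = -7 - b)
((5686 - 4245) + 1089) + F((4*(-5))*(-5), u) = ((5686 - 4245) + 1089) + (-7 - 4*(-5)*(-5)) = (1441 + 1089) + (-7 - (-20)*(-5)) = 2530 + (-7 - 1*100) = 2530 + (-7 - 100) = 2530 - 107 = 2423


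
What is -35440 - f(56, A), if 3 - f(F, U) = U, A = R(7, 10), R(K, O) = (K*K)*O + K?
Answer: -34946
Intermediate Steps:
R(K, O) = K + O*K² (R(K, O) = K²*O + K = O*K² + K = K + O*K²)
A = 497 (A = 7*(1 + 7*10) = 7*(1 + 70) = 7*71 = 497)
f(F, U) = 3 - U
-35440 - f(56, A) = -35440 - (3 - 1*497) = -35440 - (3 - 497) = -35440 - 1*(-494) = -35440 + 494 = -34946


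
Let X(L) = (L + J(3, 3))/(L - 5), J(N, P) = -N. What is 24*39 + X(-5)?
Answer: 4684/5 ≈ 936.80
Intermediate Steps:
X(L) = (-3 + L)/(-5 + L) (X(L) = (L - 1*3)/(L - 5) = (L - 3)/(-5 + L) = (-3 + L)/(-5 + L))
24*39 + X(-5) = 24*39 + (-3 - 5)/(-5 - 5) = 936 - 8/(-10) = 936 - ⅒*(-8) = 936 + ⅘ = 4684/5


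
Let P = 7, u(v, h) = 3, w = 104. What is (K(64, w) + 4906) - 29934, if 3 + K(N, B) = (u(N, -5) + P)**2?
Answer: -24931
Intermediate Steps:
K(N, B) = 97 (K(N, B) = -3 + (3 + 7)**2 = -3 + 10**2 = -3 + 100 = 97)
(K(64, w) + 4906) - 29934 = (97 + 4906) - 29934 = 5003 - 29934 = -24931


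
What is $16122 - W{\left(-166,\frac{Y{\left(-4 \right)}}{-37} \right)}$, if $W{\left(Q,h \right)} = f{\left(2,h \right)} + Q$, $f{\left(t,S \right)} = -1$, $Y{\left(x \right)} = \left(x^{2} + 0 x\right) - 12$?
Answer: $16289$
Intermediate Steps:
$Y{\left(x \right)} = -12 + x^{2}$ ($Y{\left(x \right)} = \left(x^{2} + 0\right) - 12 = x^{2} - 12 = -12 + x^{2}$)
$W{\left(Q,h \right)} = -1 + Q$
$16122 - W{\left(-166,\frac{Y{\left(-4 \right)}}{-37} \right)} = 16122 - \left(-1 - 166\right) = 16122 - -167 = 16122 + 167 = 16289$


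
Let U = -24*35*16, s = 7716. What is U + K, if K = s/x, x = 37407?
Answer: -167580788/12469 ≈ -13440.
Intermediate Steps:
U = -13440 (U = -840*16 = -13440)
K = 2572/12469 (K = 7716/37407 = 7716*(1/37407) = 2572/12469 ≈ 0.20627)
U + K = -13440 + 2572/12469 = -167580788/12469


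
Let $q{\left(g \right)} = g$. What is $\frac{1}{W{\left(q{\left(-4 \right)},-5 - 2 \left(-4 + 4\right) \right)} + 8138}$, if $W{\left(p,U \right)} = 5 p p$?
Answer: $\frac{1}{8218} \approx 0.00012168$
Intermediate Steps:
$W{\left(p,U \right)} = 5 p^{2}$
$\frac{1}{W{\left(q{\left(-4 \right)},-5 - 2 \left(-4 + 4\right) \right)} + 8138} = \frac{1}{5 \left(-4\right)^{2} + 8138} = \frac{1}{5 \cdot 16 + 8138} = \frac{1}{80 + 8138} = \frac{1}{8218}$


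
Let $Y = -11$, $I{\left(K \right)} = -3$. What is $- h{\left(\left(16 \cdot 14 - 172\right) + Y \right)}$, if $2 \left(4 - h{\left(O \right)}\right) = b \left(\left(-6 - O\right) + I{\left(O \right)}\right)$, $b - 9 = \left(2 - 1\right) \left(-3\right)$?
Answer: $-154$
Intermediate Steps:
$b = 6$ ($b = 9 + \left(2 - 1\right) \left(-3\right) = 9 + 1 \left(-3\right) = 9 - 3 = 6$)
$h{\left(O \right)} = 31 + 3 O$ ($h{\left(O \right)} = 4 - \frac{6 \left(\left(-6 - O\right) - 3\right)}{2} = 4 - \frac{6 \left(-9 - O\right)}{2} = 4 - \frac{-54 - 6 O}{2} = 4 + \left(27 + 3 O\right) = 31 + 3 O$)
$- h{\left(\left(16 \cdot 14 - 172\right) + Y \right)} = - (31 + 3 \left(\left(16 \cdot 14 - 172\right) - 11\right)) = - (31 + 3 \left(\left(224 - 172\right) - 11\right)) = - (31 + 3 \left(52 - 11\right)) = - (31 + 3 \cdot 41) = - (31 + 123) = \left(-1\right) 154 = -154$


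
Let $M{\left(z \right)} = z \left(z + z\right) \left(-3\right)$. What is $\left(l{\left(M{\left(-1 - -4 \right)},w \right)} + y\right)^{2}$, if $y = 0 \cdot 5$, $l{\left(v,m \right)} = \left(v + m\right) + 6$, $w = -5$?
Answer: $2809$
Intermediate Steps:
$M{\left(z \right)} = - 6 z^{2}$ ($M{\left(z \right)} = z 2 z \left(-3\right) = z \left(- 6 z\right) = - 6 z^{2}$)
$l{\left(v,m \right)} = 6 + m + v$ ($l{\left(v,m \right)} = \left(m + v\right) + 6 = 6 + m + v$)
$y = 0$
$\left(l{\left(M{\left(-1 - -4 \right)},w \right)} + y\right)^{2} = \left(\left(6 - 5 - 6 \left(-1 - -4\right)^{2}\right) + 0\right)^{2} = \left(\left(6 - 5 - 6 \left(-1 + 4\right)^{2}\right) + 0\right)^{2} = \left(\left(6 - 5 - 6 \cdot 3^{2}\right) + 0\right)^{2} = \left(\left(6 - 5 - 54\right) + 0\right)^{2} = \left(-53 + 0\right)^{2} = \left(-53\right)^{2} = 2809$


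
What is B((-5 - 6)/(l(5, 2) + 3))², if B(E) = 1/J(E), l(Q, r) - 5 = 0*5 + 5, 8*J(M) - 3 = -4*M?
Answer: 10816/6889 ≈ 1.5700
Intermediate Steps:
J(M) = 3/8 - M/2 (J(M) = 3/8 + (-4*M)/8 = 3/8 - M/2)
l(Q, r) = 10 (l(Q, r) = 5 + (0*5 + 5) = 5 + (0 + 5) = 5 + 5 = 10)
B(E) = 1/(3/8 - E/2)
B((-5 - 6)/(l(5, 2) + 3))² = (-8/(-3 + 4*((-5 - 6)/(10 + 3))))² = (-8/(-3 + 4*(-11/13)))² = (-8/(-3 - 44/13))² = (-8/(-83/13))² = (-8*(-13/83))² = (104/83)² = 10816/6889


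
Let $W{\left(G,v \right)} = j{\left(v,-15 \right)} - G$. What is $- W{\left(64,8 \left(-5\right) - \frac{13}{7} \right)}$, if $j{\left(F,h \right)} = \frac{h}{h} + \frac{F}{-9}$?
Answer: $\frac{3676}{63} \approx 58.349$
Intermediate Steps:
$j{\left(F,h \right)} = 1 - \frac{F}{9}$ ($j{\left(F,h \right)} = 1 + F \left(- \frac{1}{9}\right) = 1 - \frac{F}{9}$)
$W{\left(G,v \right)} = 1 - G - \frac{v}{9}$ ($W{\left(G,v \right)} = \left(1 - \frac{v}{9}\right) - G = 1 - G - \frac{v}{9}$)
$- W{\left(64,8 \left(-5\right) - \frac{13}{7} \right)} = - (1 - 64 - \frac{8 \left(-5\right) - \frac{13}{7}}{9}) = - (1 - 64 - \frac{-40 - \frac{13}{7}}{9}) = - (1 - 64 - - \frac{293}{63}) = - (1 - 64 + \frac{293}{63}) = \left(-1\right) \left(- \frac{3676}{63}\right) = \frac{3676}{63}$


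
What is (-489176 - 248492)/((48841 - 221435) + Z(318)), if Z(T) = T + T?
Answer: 368834/85979 ≈ 4.2898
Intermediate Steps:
Z(T) = 2*T
(-489176 - 248492)/((48841 - 221435) + Z(318)) = (-489176 - 248492)/((48841 - 221435) + 2*318) = -737668/(-172594 + 636) = -737668/(-171958) = -737668*(-1/171958) = 368834/85979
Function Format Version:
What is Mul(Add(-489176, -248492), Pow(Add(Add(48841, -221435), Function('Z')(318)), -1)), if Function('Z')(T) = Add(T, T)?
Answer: Rational(368834, 85979) ≈ 4.2898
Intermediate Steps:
Function('Z')(T) = Mul(2, T)
Mul(Add(-489176, -248492), Pow(Add(Add(48841, -221435), Function('Z')(318)), -1)) = Mul(Add(-489176, -248492), Pow(Add(Add(48841, -221435), Mul(2, 318)), -1)) = Mul(-737668, Pow(Add(-172594, 636), -1)) = Mul(-737668, Pow(-171958, -1)) = Mul(-737668, Rational(-1, 171958)) = Rational(368834, 85979)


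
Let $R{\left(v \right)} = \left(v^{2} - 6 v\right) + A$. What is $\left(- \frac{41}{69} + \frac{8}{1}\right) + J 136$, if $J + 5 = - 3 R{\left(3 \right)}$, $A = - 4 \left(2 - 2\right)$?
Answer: $\frac{206959}{69} \approx 2999.4$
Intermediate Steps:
$A = 0$ ($A = \left(-4\right) 0 = 0$)
$R{\left(v \right)} = v^{2} - 6 v$ ($R{\left(v \right)} = \left(v^{2} - 6 v\right) + 0 = v^{2} - 6 v$)
$J = 22$ ($J = -5 - 3 \cdot 3 \left(-6 + 3\right) = -5 - 3 \cdot 3 \left(-3\right) = -5 - -27 = -5 + 27 = 22$)
$\left(- \frac{41}{69} + \frac{8}{1}\right) + J 136 = \left(- \frac{41}{69} + \frac{8}{1}\right) + 22 \cdot 136 = \left(\left(-41\right) \frac{1}{69} + 8 \cdot 1\right) + 2992 = \left(- \frac{41}{69} + 8\right) + 2992 = \frac{511}{69} + 2992 = \frac{206959}{69}$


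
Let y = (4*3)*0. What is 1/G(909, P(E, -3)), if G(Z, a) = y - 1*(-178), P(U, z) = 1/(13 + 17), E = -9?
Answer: 1/178 ≈ 0.0056180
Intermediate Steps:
P(U, z) = 1/30
y = 0 (y = 12*0 = 0)
G(Z, a) = 178 (G(Z, a) = 0 - 1*(-178) = 0 + 178 = 178)
1/G(909, P(E, -3)) = 1/178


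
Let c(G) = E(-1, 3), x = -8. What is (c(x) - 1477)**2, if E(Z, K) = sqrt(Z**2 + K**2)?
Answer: (1477 - sqrt(10))**2 ≈ 2.1722e+6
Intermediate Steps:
E(Z, K) = sqrt(K**2 + Z**2)
c(G) = sqrt(10) (c(G) = sqrt(3**2 + (-1)**2) = sqrt(9 + 1) = sqrt(10))
(c(x) - 1477)**2 = (sqrt(10) - 1477)**2 = (-1477 + sqrt(10))**2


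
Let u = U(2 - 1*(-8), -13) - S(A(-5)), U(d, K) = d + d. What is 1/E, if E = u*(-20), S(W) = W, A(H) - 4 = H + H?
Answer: -1/520 ≈ -0.0019231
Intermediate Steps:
A(H) = 4 + 2*H (A(H) = 4 + (H + H) = 4 + 2*H)
U(d, K) = 2*d
u = 26 (u = 2*(2 - 1*(-8)) - (4 + 2*(-5)) = 2*(2 + 8) - (4 - 10) = 2*10 - 1*(-6) = 20 + 6 = 26)
E = -520 (E = 26*(-20) = -520)
1/E = 1/(-520) = -1/520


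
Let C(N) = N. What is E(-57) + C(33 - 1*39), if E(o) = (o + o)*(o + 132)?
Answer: -8556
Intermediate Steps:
E(o) = 2*o*(132 + o) (E(o) = (2*o)*(132 + o) = 2*o*(132 + o))
E(-57) + C(33 - 1*39) = 2*(-57)*(132 - 57) + (33 - 1*39) = 2*(-57)*75 + (33 - 39) = -8550 - 6 = -8556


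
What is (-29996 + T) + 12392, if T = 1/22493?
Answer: -395966771/22493 ≈ -17604.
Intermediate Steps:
T = 1/22493 ≈ 4.4458e-5
(-29996 + T) + 12392 = (-29996 + 1/22493) + 12392 = -674700027/22493 + 12392 = -395966771/22493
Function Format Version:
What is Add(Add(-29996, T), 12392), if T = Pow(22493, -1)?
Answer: Rational(-395966771, 22493) ≈ -17604.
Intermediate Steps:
T = Rational(1, 22493) ≈ 4.4458e-5
Add(Add(-29996, T), 12392) = Add(Add(-29996, Rational(1, 22493)), 12392) = Add(Rational(-674700027, 22493), 12392) = Rational(-395966771, 22493)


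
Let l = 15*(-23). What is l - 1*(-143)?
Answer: -202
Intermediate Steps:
l = -345
l - 1*(-143) = -345 - 1*(-143) = -345 + 143 = -202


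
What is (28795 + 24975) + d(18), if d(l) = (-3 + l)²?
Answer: 53995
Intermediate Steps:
(28795 + 24975) + d(18) = (28795 + 24975) + (-3 + 18)² = 53770 + 15² = 53770 + 225 = 53995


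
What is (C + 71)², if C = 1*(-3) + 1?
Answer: 4761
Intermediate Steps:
C = -2 (C = -3 + 1 = -2)
(C + 71)² = (-2 + 71)² = 69² = 4761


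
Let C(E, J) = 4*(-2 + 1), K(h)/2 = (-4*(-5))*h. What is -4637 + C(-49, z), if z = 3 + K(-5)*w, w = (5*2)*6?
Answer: -4641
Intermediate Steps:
w = 60 (w = 10*6 = 60)
K(h) = 40*h (K(h) = 2*((-4*(-5))*h) = 2*(20*h) = 40*h)
z = -11997 (z = 3 + (40*(-5))*60 = 3 - 200*60 = 3 - 12000 = -11997)
C(E, J) = -4 (C(E, J) = 4*(-1) = -4)
-4637 + C(-49, z) = -4637 - 4 = -4641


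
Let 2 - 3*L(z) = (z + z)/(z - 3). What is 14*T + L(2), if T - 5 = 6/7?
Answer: 84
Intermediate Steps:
T = 41/7 (T = 5 + 6/7 = 41/7 ≈ 5.8571)
L(z) = ⅔ - 2*z/(3*(-3 + z)) (L(z) = ⅔ - (z + z)/(3*(z - 3)) = ⅔ - 2*z/(3*(-3 + z)))
14*T + L(2) = 14*(41/7) - 2/(-3 + 2) = 82 - 2/(-1) = 82 - 2*(-1) = 82 + 2 = 84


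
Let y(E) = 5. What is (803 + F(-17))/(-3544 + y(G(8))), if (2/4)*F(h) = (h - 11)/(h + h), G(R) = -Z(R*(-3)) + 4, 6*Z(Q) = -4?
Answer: -13679/60163 ≈ -0.22737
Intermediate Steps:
Z(Q) = -⅔ (Z(Q) = (⅙)*(-4) = -⅔)
G(R) = 14/3 (G(R) = -1*(-⅔) + 4 = ⅔ + 4 = 14/3)
F(h) = (-11 + h)/h (F(h) = 2*((h - 11)/(h + h)) = 2*((-11 + h)/((2*h))) = 2*((-11 + h)*(1/(2*h))) = 2*((-11 + h)/(2*h)) = (-11 + h)/h)
(803 + F(-17))/(-3544 + y(G(8))) = (803 + (-11 - 17)/(-17))/(-3544 + 5) = (803 - 1/17*(-28))/(-3539) = (803 + 28/17)*(-1/3539) = (13679/17)*(-1/3539) = -13679/60163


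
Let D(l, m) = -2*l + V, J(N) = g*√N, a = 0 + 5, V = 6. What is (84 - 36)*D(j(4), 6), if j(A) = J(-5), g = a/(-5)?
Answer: 288 + 96*I*√5 ≈ 288.0 + 214.66*I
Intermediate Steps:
a = 5
g = -1 (g = 5/(-5) = 5*(-⅕) = -1)
J(N) = -√N
j(A) = -I*√5 (j(A) = -√(-5) = -I*√5)
D(l, m) = 6 - 2*l (D(l, m) = -2*l + 6 = 6 - 2*l)
(84 - 36)*D(j(4), 6) = (84 - 36)*(6 - (-2)*I*√5) = 48*(6 + 2*I*√5) = 288 + 96*I*√5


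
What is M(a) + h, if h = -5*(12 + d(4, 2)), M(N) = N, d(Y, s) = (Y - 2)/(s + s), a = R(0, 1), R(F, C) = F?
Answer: -125/2 ≈ -62.500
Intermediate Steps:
a = 0
d(Y, s) = (-2 + Y)/(2*s) (d(Y, s) = (-2 + Y)/((2*s)) = (-2 + Y)*(1/(2*s)) = (-2 + Y)/(2*s))
h = -125/2 (h = -5*(12 + (1/2)*(-2 + 4)/2) = -5*(12 + (1/2)*(1/2)*2) = -5*(12 + 1/2) = -5*25/2 = -125/2 ≈ -62.500)
M(a) + h = 0 - 125/2 = -125/2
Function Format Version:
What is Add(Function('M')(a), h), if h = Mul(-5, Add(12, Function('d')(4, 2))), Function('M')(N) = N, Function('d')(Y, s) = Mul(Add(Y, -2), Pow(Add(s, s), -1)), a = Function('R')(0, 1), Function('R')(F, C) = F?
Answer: Rational(-125, 2) ≈ -62.500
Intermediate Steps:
a = 0
Function('d')(Y, s) = Mul(Rational(1, 2), Pow(s, -1), Add(-2, Y)) (Function('d')(Y, s) = Mul(Add(-2, Y), Pow(Mul(2, s), -1)) = Mul(Add(-2, Y), Mul(Rational(1, 2), Pow(s, -1))) = Mul(Rational(1, 2), Pow(s, -1), Add(-2, Y)))
h = Rational(-125, 2) (h = Mul(-5, Add(12, Mul(Rational(1, 2), Pow(2, -1), Add(-2, 4)))) = Mul(-5, Add(12, Mul(Rational(1, 2), Rational(1, 2), 2))) = Mul(-5, Add(12, Rational(1, 2))) = Mul(-5, Rational(25, 2)) = Rational(-125, 2) ≈ -62.500)
Add(Function('M')(a), h) = Add(0, Rational(-125, 2)) = Rational(-125, 2)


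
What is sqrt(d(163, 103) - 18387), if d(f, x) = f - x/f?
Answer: I*sqrt(484210245)/163 ≈ 135.0*I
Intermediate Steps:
d(f, x) = f - x/f
sqrt(d(163, 103) - 18387) = sqrt((163 - 1*103/163) - 18387) = sqrt((163 - 1*103*1/163) - 18387) = sqrt((163 - 103/163) - 18387) = sqrt(26466/163 - 18387) = sqrt(-2970615/163) = I*sqrt(484210245)/163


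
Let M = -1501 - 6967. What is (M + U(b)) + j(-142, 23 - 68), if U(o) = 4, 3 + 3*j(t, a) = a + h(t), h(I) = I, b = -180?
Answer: -25582/3 ≈ -8527.3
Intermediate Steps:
j(t, a) = -1 + a/3 + t/3 (j(t, a) = -1 + (a + t)/3 = -1 + (a/3 + t/3) = -1 + a/3 + t/3)
M = -8468
(M + U(b)) + j(-142, 23 - 68) = (-8468 + 4) + (-1 + (23 - 68)/3 + (1/3)*(-142)) = -8464 + (-1 + (1/3)*(-45) - 142/3) = -8464 + (-1 - 15 - 142/3) = -8464 - 190/3 = -25582/3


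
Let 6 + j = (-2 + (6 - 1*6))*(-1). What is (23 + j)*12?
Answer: 228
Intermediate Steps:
j = -4 (j = -6 + (-2 + (6 - 1*6))*(-1) = -6 + (-2 + (6 - 6))*(-1) = -6 + (-2 + 0)*(-1) = -6 - 2*(-1) = -6 + 2 = -4)
(23 + j)*12 = (23 - 4)*12 = 19*12 = 228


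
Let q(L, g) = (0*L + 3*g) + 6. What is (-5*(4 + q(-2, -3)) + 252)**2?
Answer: 61009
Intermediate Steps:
q(L, g) = 6 + 3*g (q(L, g) = (0 + 3*g) + 6 = 3*g + 6 = 6 + 3*g)
(-5*(4 + q(-2, -3)) + 252)**2 = (-5*(4 + (6 + 3*(-3))) + 252)**2 = (-5*(4 + (6 - 9)) + 252)**2 = (-5*(4 - 3) + 252)**2 = (-5*1 + 252)**2 = (-5 + 252)**2 = 247**2 = 61009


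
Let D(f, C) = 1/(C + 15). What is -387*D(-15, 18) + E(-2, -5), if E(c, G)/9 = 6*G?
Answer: -3099/11 ≈ -281.73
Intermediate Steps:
E(c, G) = 54*G (E(c, G) = 9*(6*G) = 54*G)
D(f, C) = 1/(15 + C)
-387*D(-15, 18) + E(-2, -5) = -387/(15 + 18) + 54*(-5) = -387/33 - 270 = -387*1/33 - 270 = -129/11 - 270 = -3099/11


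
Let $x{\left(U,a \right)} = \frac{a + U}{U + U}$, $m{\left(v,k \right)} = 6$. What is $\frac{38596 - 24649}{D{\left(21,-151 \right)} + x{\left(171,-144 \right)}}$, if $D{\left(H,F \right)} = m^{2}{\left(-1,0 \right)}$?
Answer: $\frac{176662}{457} \approx 386.57$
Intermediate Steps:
$x{\left(U,a \right)} = \frac{U + a}{2 U}$
$D{\left(H,F \right)} = 36$ ($D{\left(H,F \right)} = 6^{2} = 36$)
$\frac{38596 - 24649}{D{\left(21,-151 \right)} + x{\left(171,-144 \right)}} = \frac{38596 - 24649}{36 + \frac{171 - 144}{2 \cdot 171}} = \frac{13947}{36 + \frac{1}{2} \cdot \frac{1}{171} \cdot 27} = \frac{13947}{36 + \frac{3}{38}} = \frac{13947}{\frac{1371}{38}} = 13947 \cdot \frac{38}{1371} = \frac{176662}{457}$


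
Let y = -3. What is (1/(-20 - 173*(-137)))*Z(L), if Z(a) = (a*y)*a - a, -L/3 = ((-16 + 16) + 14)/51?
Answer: -350/7641449 ≈ -4.5803e-5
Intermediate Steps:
L = -14/17 (L = -3*((-16 + 16) + 14)/51 = -3*(0 + 14)/51 = -42/51 = -3*14/51 = -14/17 ≈ -0.82353)
Z(a) = -a - 3*a**2 (Z(a) = (a*(-3))*a - a = (-3*a)*a - a = -3*a**2 - a = -a - 3*a**2)
(1/(-20 - 173*(-137)))*Z(L) = (1/(-20 - 173*(-137)))*(-14*(-1 - 3*(-14/17))/17) = (-1/137/(-193))*(-14*(-1 + 42/17)/17) = (-1/193*(-1/137))*(-14/17*25/17) = (1/26441)*(-350/289) = -350/7641449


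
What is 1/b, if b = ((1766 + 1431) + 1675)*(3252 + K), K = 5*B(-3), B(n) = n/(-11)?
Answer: 11/174354264 ≈ 6.3090e-8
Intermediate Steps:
B(n) = -n/11 (B(n) = n*(-1/11) = -n/11)
K = 15/11 (K = 5*(-1/11*(-3)) = 5*(3/11) = 15/11 ≈ 1.3636)
b = 174354264/11 (b = ((1766 + 1431) + 1675)*(3252 + 15/11) = (3197 + 1675)*(35787/11) = 4872*(35787/11) = 174354264/11 ≈ 1.5850e+7)
1/b = 1/(174354264/11) = 11/174354264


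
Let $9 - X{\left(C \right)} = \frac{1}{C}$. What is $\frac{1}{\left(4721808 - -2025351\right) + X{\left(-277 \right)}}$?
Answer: $\frac{277}{1868965537} \approx 1.4821 \cdot 10^{-7}$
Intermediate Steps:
$X{\left(C \right)} = 9 - \frac{1}{C}$
$\frac{1}{\left(4721808 - -2025351\right) + X{\left(-277 \right)}} = \frac{1}{\left(4721808 - -2025351\right) + \left(9 - \frac{1}{-277}\right)} = \frac{1}{\left(4721808 + 2025351\right) + \left(9 - - \frac{1}{277}\right)} = \frac{1}{6747159 + \left(9 + \frac{1}{277}\right)} = \frac{1}{6747159 + \frac{2494}{277}} = \frac{1}{\frac{1868965537}{277}} = \frac{277}{1868965537}$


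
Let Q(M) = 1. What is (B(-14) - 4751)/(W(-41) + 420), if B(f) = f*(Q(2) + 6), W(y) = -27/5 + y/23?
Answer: -557635/47474 ≈ -11.746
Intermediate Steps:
W(y) = -27/5 + y/23 (W(y) = -27*1/5 + y*(1/23) = -27/5 + y/23)
B(f) = 7*f (B(f) = f*(1 + 6) = f*7 = 7*f)
(B(-14) - 4751)/(W(-41) + 420) = (7*(-14) - 4751)/((-27/5 + (1/23)*(-41)) + 420) = (-98 - 4751)/((-27/5 - 41/23) + 420) = -4849/(-826/115 + 420) = -4849/47474/115 = -4849*115/47474 = -557635/47474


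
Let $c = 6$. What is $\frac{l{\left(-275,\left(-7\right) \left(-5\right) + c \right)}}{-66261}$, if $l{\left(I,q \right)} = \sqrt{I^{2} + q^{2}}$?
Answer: $- \frac{\sqrt{77306}}{66261} \approx -0.0041961$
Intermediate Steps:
$\frac{l{\left(-275,\left(-7\right) \left(-5\right) + c \right)}}{-66261} = \frac{\sqrt{\left(-275\right)^{2} + \left(\left(-7\right) \left(-5\right) + 6\right)^{2}}}{-66261} = \sqrt{75625 + \left(35 + 6\right)^{2}} \left(- \frac{1}{66261}\right) = \sqrt{75625 + 41^{2}} \left(- \frac{1}{66261}\right) = \sqrt{75625 + 1681} \left(- \frac{1}{66261}\right) = \sqrt{77306} \left(- \frac{1}{66261}\right) = - \frac{\sqrt{77306}}{66261}$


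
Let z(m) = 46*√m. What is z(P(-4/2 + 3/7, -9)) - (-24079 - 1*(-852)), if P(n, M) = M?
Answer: 23227 + 138*I ≈ 23227.0 + 138.0*I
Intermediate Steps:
z(P(-4/2 + 3/7, -9)) - (-24079 - 1*(-852)) = 46*√(-9) - (-24079 - 1*(-852)) = 46*(3*I) - (-24079 + 852) = 138*I - 1*(-23227) = 138*I + 23227 = 23227 + 138*I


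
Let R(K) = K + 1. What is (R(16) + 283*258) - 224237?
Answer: -151206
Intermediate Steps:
R(K) = 1 + K
(R(16) + 283*258) - 224237 = ((1 + 16) + 283*258) - 224237 = (17 + 73014) - 224237 = 73031 - 224237 = -151206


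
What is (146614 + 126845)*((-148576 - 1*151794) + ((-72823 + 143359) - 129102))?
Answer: -98154279624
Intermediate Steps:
(146614 + 126845)*((-148576 - 1*151794) + ((-72823 + 143359) - 129102)) = 273459*((-148576 - 151794) + (70536 - 129102)) = 273459*(-300370 - 58566) = 273459*(-358936) = -98154279624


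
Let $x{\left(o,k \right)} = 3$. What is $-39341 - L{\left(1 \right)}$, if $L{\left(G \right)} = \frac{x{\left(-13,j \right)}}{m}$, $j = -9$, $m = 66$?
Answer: $- \frac{865503}{22} \approx -39341.0$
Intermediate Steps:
$L{\left(G \right)} = \frac{1}{22}$ ($L{\left(G \right)} = \frac{3}{66} = 3 \cdot \frac{1}{66} = \frac{1}{22}$)
$-39341 - L{\left(1 \right)} = -39341 - \frac{1}{22} = - \frac{865503}{22}$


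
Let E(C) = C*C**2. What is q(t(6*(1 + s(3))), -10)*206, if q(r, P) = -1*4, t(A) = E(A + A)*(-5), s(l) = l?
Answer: -824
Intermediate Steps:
E(C) = C**3
t(A) = -40*A**3 (t(A) = (A + A)**3*(-5) = (2*A)**3*(-5) = (8*A**3)*(-5) = -40*A**3)
q(r, P) = -4
q(t(6*(1 + s(3))), -10)*206 = -4*206 = -824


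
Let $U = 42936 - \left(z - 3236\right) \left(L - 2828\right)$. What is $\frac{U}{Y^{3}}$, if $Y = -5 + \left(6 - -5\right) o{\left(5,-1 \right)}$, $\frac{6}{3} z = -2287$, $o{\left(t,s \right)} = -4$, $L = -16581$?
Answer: $\frac{24273937}{33614} \approx 722.14$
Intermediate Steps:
$z = - \frac{2287}{2}$ ($z = \frac{1}{2} \left(-2287\right) = - \frac{2287}{2} \approx -1143.5$)
$Y = -49$ ($Y = -5 + \left(6 - -5\right) \left(-4\right) = -5 + \left(6 + 5\right) \left(-4\right) = -5 + 11 \left(-4\right) = -5 - 44 = -49$)
$U = - \frac{169917559}{2}$ ($U = 42936 - \left(- \frac{2287}{2} - 3236\right) \left(-16581 - 2828\right) = 42936 - \left(- \frac{8759}{2}\right) \left(-19409\right) = 42936 - \frac{170003431}{2} = - \frac{169917559}{2} \approx -8.4959 \cdot 10^{7}$)
$\frac{U}{Y^{3}} = - \frac{169917559}{2 \left(-49\right)^{3}} = - \frac{169917559}{2 \left(-117649\right)} = \left(- \frac{169917559}{2}\right) \left(- \frac{1}{117649}\right) = \frac{24273937}{33614}$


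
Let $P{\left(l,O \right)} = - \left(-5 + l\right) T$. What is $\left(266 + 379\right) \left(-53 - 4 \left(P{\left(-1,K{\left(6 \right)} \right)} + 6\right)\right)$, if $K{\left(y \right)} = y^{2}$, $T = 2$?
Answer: $-80625$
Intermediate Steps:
$P{\left(l,O \right)} = 10 - 2 l$ ($P{\left(l,O \right)} = - \left(-5 + l\right) 2 = - (-10 + 2 l) = 10 - 2 l$)
$\left(266 + 379\right) \left(-53 - 4 \left(P{\left(-1,K{\left(6 \right)} \right)} + 6\right)\right) = \left(266 + 379\right) \left(-53 - 4 \left(\left(10 - -2\right) + 6\right)\right) = 645 \left(-53 - 4 \left(\left(10 + 2\right) + 6\right)\right) = 645 \left(-53 - 4 \left(12 + 6\right)\right) = 645 \left(-53 - 72\right) = 645 \left(-125\right) = -80625$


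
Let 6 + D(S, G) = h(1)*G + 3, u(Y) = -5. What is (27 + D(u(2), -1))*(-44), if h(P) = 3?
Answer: -924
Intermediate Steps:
D(S, G) = -3 + 3*G (D(S, G) = -6 + (3*G + 3) = -6 + (3 + 3*G) = -3 + 3*G)
(27 + D(u(2), -1))*(-44) = (27 + (-3 + 3*(-1)))*(-44) = (27 + (-3 - 3))*(-44) = (27 - 6)*(-44) = 21*(-44) = -924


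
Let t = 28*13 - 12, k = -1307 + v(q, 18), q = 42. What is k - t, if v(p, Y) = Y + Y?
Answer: -1623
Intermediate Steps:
v(p, Y) = 2*Y
k = -1271 (k = -1307 + 2*18 = -1307 + 36 = -1271)
t = 352 (t = 364 - 12 = 352)
k - t = -1271 - 1*352 = -1271 - 352 = -1623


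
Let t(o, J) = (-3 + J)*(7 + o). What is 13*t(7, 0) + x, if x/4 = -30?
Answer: -666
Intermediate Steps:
x = -120 (x = 4*(-30) = -120)
13*t(7, 0) + x = 13*(-21 - 3*7 + 7*0 + 0*7) - 120 = 13*(-21 - 21 + 0 + 0) - 120 = 13*(-42) - 120 = -546 - 120 = -666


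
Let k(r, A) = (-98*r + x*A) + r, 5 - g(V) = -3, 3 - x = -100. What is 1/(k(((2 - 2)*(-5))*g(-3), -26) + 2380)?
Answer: -1/298 ≈ -0.0033557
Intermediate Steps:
x = 103 (x = 3 - 1*(-100) = 3 + 100 = 103)
g(V) = 8 (g(V) = 5 - 1*(-3) = 5 + 3 = 8)
k(r, A) = -97*r + 103*A (k(r, A) = (-98*r + 103*A) + r = -97*r + 103*A)
1/(k(((2 - 2)*(-5))*g(-3), -26) + 2380) = 1/((-97*(2 - 2)*(-5)*8 + 103*(-26)) + 2380) = 1/((-97*0*(-5)*8 - 2678) + 2380) = 1/((-0*8 - 2678) + 2380) = 1/((-97*0 - 2678) + 2380) = 1/((0 - 2678) + 2380) = 1/(-2678 + 2380) = 1/(-298) = -1/298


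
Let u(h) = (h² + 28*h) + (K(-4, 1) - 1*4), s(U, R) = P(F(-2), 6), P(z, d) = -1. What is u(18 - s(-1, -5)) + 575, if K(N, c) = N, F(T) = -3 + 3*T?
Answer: 1460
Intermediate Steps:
s(U, R) = -1
u(h) = -8 + h² + 28*h (u(h) = (h² + 28*h) + (-4 - 1*4) = (h² + 28*h) + (-4 - 4) = (h² + 28*h) - 8 = -8 + h² + 28*h)
u(18 - s(-1, -5)) + 575 = (-8 + (18 - 1*(-1))² + 28*(18 - 1*(-1))) + 575 = (-8 + (18 + 1)² + 28*(18 + 1)) + 575 = (-8 + 19² + 28*19) + 575 = (-8 + 361 + 532) + 575 = 885 + 575 = 1460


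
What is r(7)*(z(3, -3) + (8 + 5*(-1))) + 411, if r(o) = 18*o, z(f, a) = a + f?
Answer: 789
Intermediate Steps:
r(7)*(z(3, -3) + (8 + 5*(-1))) + 411 = (18*7)*((-3 + 3) + (8 + 5*(-1))) + 411 = 126*(0 + (8 - 5)) + 411 = 126*(0 + 3) + 411 = 126*3 + 411 = 378 + 411 = 789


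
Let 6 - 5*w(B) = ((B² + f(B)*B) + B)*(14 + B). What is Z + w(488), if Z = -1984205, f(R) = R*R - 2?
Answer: -11693757775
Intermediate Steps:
f(R) = -2 + R² (f(R) = R² - 2 = -2 + R²)
w(B) = 6/5 - (14 + B)*(B + B² + B*(-2 + B²))/5 (w(B) = 6/5 - ((B² + (-2 + B²)*B) + B)*(14 + B)/5 = 6/5 - ((B² + B*(-2 + B²)) + B)*(14 + B)/5 = 6/5 - (B + B² + B*(-2 + B²))*(14 + B)/5 = 6/5 - (14 + B)*(B + B² + B*(-2 + B²))/5)
Z + w(488) = -1984205 + (6/5 - 3*488³ - 13/5*488² - ⅕*488⁴ + (14/5)*488) = -1984205 + (6/5 - 3*116214272 - 13/5*238144 - ⅕*56712564736 + 6832/5) = -1984205 + (6/5 - 348642816 - 3095872/5 - 56712564736/5 + 6832/5) = -1984205 - 11691773570 = -11693757775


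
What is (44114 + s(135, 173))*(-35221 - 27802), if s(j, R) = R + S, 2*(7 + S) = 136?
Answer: -2794944004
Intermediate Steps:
S = 61 (S = -7 + (½)*136 = -7 + 68 = 61)
s(j, R) = 61 + R (s(j, R) = R + 61 = 61 + R)
(44114 + s(135, 173))*(-35221 - 27802) = (44114 + (61 + 173))*(-35221 - 27802) = (44114 + 234)*(-63023) = 44348*(-63023) = -2794944004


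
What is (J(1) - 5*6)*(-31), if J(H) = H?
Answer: 899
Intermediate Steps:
(J(1) - 5*6)*(-31) = (1 - 5*6)*(-31) = (1 - 30)*(-31) = -29*(-31) = 899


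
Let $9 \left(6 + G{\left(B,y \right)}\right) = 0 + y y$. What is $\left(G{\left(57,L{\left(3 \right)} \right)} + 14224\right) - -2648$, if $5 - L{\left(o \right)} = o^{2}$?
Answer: $\frac{151810}{9} \approx 16868.0$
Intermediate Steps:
$L{\left(o \right)} = 5 - o^{2}$
$G{\left(B,y \right)} = -6 + \frac{y^{2}}{9}$ ($G{\left(B,y \right)} = -6 + \frac{0 + y y}{9} = -6 + \frac{0 + y^{2}}{9} = -6 + \frac{y^{2}}{9}$)
$\left(G{\left(57,L{\left(3 \right)} \right)} + 14224\right) - -2648 = \left(\left(-6 + \frac{\left(5 - 3^{2}\right)^{2}}{9}\right) + 14224\right) - -2648 = \left(\left(-6 + \frac{\left(5 - 9\right)^{2}}{9}\right) + 14224\right) + 2648 = \left(\left(-6 + \frac{\left(-4\right)^{2}}{9}\right) + 14224\right) + 2648 = \left(\left(-6 + \frac{1}{9} \cdot 16\right) + 14224\right) + 2648 = \left(\left(-6 + \frac{16}{9}\right) + 14224\right) + 2648 = \left(- \frac{38}{9} + 14224\right) + 2648 = \frac{127978}{9} + 2648 = \frac{151810}{9}$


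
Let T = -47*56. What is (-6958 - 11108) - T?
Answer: -15434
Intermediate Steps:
T = -2632
(-6958 - 11108) - T = (-6958 - 11108) - 1*(-2632) = -18066 + 2632 = -15434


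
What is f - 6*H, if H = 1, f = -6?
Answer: -12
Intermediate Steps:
f - 6*H = -6 - 6*1 = -6 - 6 = -12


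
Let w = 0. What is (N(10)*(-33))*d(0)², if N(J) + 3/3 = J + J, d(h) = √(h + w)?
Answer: 0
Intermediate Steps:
d(h) = √h (d(h) = √(h + 0) = √h)
N(J) = -1 + 2*J (N(J) = -1 + (J + J) = -1 + 2*J)
(N(10)*(-33))*d(0)² = ((-1 + 2*10)*(-33))*(√0)² = ((-1 + 20)*(-33))*0² = (19*(-33))*0 = -627*0 = 0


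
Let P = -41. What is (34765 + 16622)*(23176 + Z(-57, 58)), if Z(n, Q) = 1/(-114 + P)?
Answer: 184596440973/155 ≈ 1.1909e+9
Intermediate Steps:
Z(n, Q) = -1/155 (Z(n, Q) = 1/(-114 - 41) = 1/(-155) = -1/155)
(34765 + 16622)*(23176 + Z(-57, 58)) = (34765 + 16622)*(23176 - 1/155) = 51387*(3592279/155) = 184596440973/155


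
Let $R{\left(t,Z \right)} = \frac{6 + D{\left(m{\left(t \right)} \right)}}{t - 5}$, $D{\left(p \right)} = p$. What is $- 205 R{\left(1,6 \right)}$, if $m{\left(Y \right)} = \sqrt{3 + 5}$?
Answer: $\frac{615}{2} + \frac{205 \sqrt{2}}{2} \approx 452.46$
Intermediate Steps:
$m{\left(Y \right)} = 2 \sqrt{2}$ ($m{\left(Y \right)} = \sqrt{8} = 2 \sqrt{2}$)
$R{\left(t,Z \right)} = \frac{6 + 2 \sqrt{2}}{-5 + t}$ ($R{\left(t,Z \right)} = \frac{6 + 2 \sqrt{2}}{t - 5} = \frac{6 + 2 \sqrt{2}}{-5 + t}$)
$- 205 R{\left(1,6 \right)} = - 205 \frac{2 \left(3 + \sqrt{2}\right)}{-5 + 1} = - 205 \frac{2 \left(3 + \sqrt{2}\right)}{-4} = - 205 \cdot 2 \left(- \frac{1}{4}\right) \left(3 + \sqrt{2}\right) = - 205 \left(- \frac{3}{2} - \frac{\sqrt{2}}{2}\right) = \frac{615}{2} + \frac{205 \sqrt{2}}{2}$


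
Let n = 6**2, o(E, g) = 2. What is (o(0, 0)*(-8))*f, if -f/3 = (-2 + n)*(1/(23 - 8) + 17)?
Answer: 139264/5 ≈ 27853.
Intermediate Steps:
n = 36
f = -8704/5 (f = -3*(-2 + 36)*(1/(23 - 8) + 17) = -102*(1/15 + 17) = -102*256/15 = -3*8704/15 = -8704/5 ≈ -1740.8)
(o(0, 0)*(-8))*f = (2*(-8))*(-8704/5) = -16*(-8704/5) = 139264/5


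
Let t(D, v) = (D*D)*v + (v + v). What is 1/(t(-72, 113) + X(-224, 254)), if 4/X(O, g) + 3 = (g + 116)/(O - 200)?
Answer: 821/481119930 ≈ 1.7064e-6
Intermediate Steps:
X(O, g) = 4/(-3 + (116 + g)/(-200 + O)) (X(O, g) = 4/(-3 + (g + 116)/(O - 200)) = 4/(-3 + (116 + g)/(-200 + O)))
t(D, v) = 2*v + v*D² (t(D, v) = D²*v + 2*v = v*D² + 2*v = 2*v + v*D²)
1/(t(-72, 113) + X(-224, 254)) = 1/(113*(2 + (-72)²) + 4*(-200 - 224)/(716 + 254 - 3*(-224))) = 1/(113*(2 + 5184) + 4*(-424)/(716 + 254 + 672)) = 1/(113*5186 + 4*(-424)/1642) = 1/(586018 + 4*(1/1642)*(-424)) = 1/(586018 - 848/821) = 1/(481119930/821) = 821/481119930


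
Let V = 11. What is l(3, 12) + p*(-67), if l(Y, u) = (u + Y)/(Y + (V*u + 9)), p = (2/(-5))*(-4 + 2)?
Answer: -12839/240 ≈ -53.496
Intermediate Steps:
p = ⅘ (p = (2*(-⅕))*(-2) = -⅖*(-2) = ⅘ ≈ 0.80000)
l(Y, u) = (Y + u)/(9 + Y + 11*u) (l(Y, u) = (u + Y)/(Y + (11*u + 9)) = (Y + u)/(Y + (9 + 11*u)) = (Y + u)/(9 + Y + 11*u))
l(3, 12) + p*(-67) = (3 + 12)/(9 + 3 + 11*12) + (⅘)*(-67) = 15/(9 + 3 + 132) - 268/5 = 15/144 - 268/5 = (1/144)*15 - 268/5 = 5/48 - 268/5 = -12839/240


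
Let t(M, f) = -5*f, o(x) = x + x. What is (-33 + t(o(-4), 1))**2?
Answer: 1444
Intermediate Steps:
o(x) = 2*x
t(M, f) = -5*f
(-33 + t(o(-4), 1))**2 = (-33 - 5*1)**2 = (-33 - 5)**2 = (-38)**2 = 1444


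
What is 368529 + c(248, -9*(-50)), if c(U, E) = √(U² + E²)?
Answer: 368529 + 2*√66001 ≈ 3.6904e+5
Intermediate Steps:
c(U, E) = √(E² + U²)
368529 + c(248, -9*(-50)) = 368529 + √((-9*(-50))² + 248²) = 368529 + √(450² + 61504) = 368529 + √(202500 + 61504) = 368529 + √264004 = 368529 + 2*√66001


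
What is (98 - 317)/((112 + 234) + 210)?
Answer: -219/556 ≈ -0.39388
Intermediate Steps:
(98 - 317)/((112 + 234) + 210) = -219/(346 + 210) = -219/556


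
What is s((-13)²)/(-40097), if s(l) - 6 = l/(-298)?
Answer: -1619/11948906 ≈ -0.00013549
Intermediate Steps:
s(l) = 6 - l/298 (s(l) = 6 + l/(-298) = 6 + l*(-1/298) = 6 - l/298)
s((-13)²)/(-40097) = (6 - 1/298*(-13)²)/(-40097) = (6 - 1/298*169)*(-1/40097) = (6 - 169/298)*(-1/40097) = (1619/298)*(-1/40097) = -1619/11948906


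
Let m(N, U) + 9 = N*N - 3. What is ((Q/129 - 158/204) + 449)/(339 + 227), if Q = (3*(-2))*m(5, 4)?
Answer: 1963265/2482476 ≈ 0.79085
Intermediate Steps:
m(N, U) = -12 + N**2 (m(N, U) = -9 + (N*N - 3) = -9 + (N**2 - 3) = -9 + (-3 + N**2) = -12 + N**2)
Q = -78 (Q = (3*(-2))*(-12 + 5**2) = -6*(-12 + 25) = -6*13 = -78)
((Q/129 - 158/204) + 449)/(339 + 227) = ((-78/129 - 158/204) + 449)/(339 + 227) = ((-78*1/129 - 158*1/204) + 449)/566 = ((-26/43 - 79/102) + 449)*(1/566) = (-6049/4386 + 449)*(1/566) = (1963265/4386)*(1/566) = 1963265/2482476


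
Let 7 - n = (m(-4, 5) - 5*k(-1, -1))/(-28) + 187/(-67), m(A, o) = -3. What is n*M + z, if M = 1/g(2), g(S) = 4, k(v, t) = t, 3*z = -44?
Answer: -137335/11256 ≈ -12.201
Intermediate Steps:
z = -44/3 (z = (⅓)*(-44) = -44/3 ≈ -14.667)
M = ¼ (M = 1/4 = ¼ ≈ 0.25000)
n = 9251/938 (n = 7 - ((-3 - 5*(-1))/(-28) + 187/(-67)) = 7 - ((-3 + 5)*(-1/28) + 187*(-1/67)) = 7 - (2*(-1/28) - 187/67) = 7 - (-1/14 - 187/67) = 7 - 1*(-2685/938) = 7 + 2685/938 = 9251/938 ≈ 9.8625)
n*M + z = (9251/938)*(¼) - 44/3 = 9251/3752 - 44/3 = -137335/11256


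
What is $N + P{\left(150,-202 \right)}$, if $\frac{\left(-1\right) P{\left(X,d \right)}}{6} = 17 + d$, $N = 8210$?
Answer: $9320$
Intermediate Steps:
$P{\left(X,d \right)} = -102 - 6 d$ ($P{\left(X,d \right)} = - 6 \left(17 + d\right) = -102 - 6 d$)
$N + P{\left(150,-202 \right)} = 8210 - -1110 = 8210 + \left(-102 + 1212\right) = 8210 + 1110 = 9320$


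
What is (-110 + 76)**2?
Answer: 1156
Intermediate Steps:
(-110 + 76)**2 = (-34)**2 = 1156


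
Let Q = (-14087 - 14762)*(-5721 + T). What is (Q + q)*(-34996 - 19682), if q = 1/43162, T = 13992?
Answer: 281561305314420183/21581 ≈ 1.3047e+13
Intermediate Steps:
Q = -238610079 (Q = (-14087 - 14762)*(-5721 + 13992) = -28849*8271 = -238610079)
q = 1/43162 ≈ 2.3169e-5
(Q + q)*(-34996 - 19682) = (-238610079 + 1/43162)*(-34996 - 19682) = -10298888229797/43162*(-54678) = 281561305314420183/21581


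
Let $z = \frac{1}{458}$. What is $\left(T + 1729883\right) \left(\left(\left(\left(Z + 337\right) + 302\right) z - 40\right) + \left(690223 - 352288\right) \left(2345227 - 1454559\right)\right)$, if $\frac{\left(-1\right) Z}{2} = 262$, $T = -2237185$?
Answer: $- \frac{34966412775928755185}{229} \approx -1.5269 \cdot 10^{17}$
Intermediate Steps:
$Z = -524$ ($Z = \left(-2\right) 262 = -524$)
$z = \frac{1}{458} \approx 0.0021834$
$\left(T + 1729883\right) \left(\left(\left(\left(Z + 337\right) + 302\right) z - 40\right) + \left(690223 - 352288\right) \left(2345227 - 1454559\right)\right) = \left(-2237185 + 1729883\right) \left(\left(\left(\left(-524 + 337\right) + 302\right) \frac{1}{458} - 40\right) + \left(690223 - 352288\right) \left(2345227 - 1454559\right)\right) = - 507302 \left(\left(\left(-187 + 302\right) \frac{1}{458} - 40\right) + 337935 \cdot 890668\right) = - 507302 \left(\left(115 \cdot \frac{1}{458} - 40\right) + 300987890580\right) = - 507302 \left(\left(\frac{115}{458} - 40\right) + 300987890580\right) = - 507302 \left(- \frac{18205}{458} + 300987890580\right) = \left(-507302\right) \frac{137852453867435}{458} = - \frac{34966412775928755185}{229}$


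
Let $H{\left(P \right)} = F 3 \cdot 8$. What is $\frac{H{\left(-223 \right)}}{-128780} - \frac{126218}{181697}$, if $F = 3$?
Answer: $- \frac{4066859056}{5849734915} \approx -0.69522$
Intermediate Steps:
$H{\left(P \right)} = 72$ ($H{\left(P \right)} = 3 \cdot 3 \cdot 8 = 9 \cdot 8 = 72$)
$\frac{H{\left(-223 \right)}}{-128780} - \frac{126218}{181697} = \frac{72}{-128780} - \frac{126218}{181697} = 72 \left(- \frac{1}{128780}\right) - \frac{126218}{181697} = - \frac{18}{32195} - \frac{126218}{181697} = - \frac{4066859056}{5849734915}$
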